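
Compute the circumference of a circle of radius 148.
Circumference = 2 * pi * r
Circumference = 2 * pi * 148
Circumference = 929.91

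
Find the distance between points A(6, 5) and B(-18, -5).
Using the distance formula: d = sqrt((x₂-x₁)² + (y₂-y₁)²)
dx = (-18) - 6 = -24
dy = (-5) - 5 = -10
d = sqrt((-24)² + (-10)²) = sqrt(576 + 100) = sqrt(676) = 26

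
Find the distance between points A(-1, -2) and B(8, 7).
Using the distance formula: d = sqrt((x₂-x₁)² + (y₂-y₁)²)
dx = 8 - (-1) = 9
dy = 7 - (-2) = 9
d = sqrt(9² + 9²) = sqrt(81 + 81) = sqrt(162) = 12.73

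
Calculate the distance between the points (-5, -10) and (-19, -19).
Using the distance formula: d = sqrt((x₂-x₁)² + (y₂-y₁)²)
dx = (-19) - (-5) = -14
dy = (-19) - (-10) = -9
d = sqrt((-14)² + (-9)²) = sqrt(196 + 81) = sqrt(277) = 16.64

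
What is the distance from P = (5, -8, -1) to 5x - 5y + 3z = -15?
d = |5(5) + (-5)(-8) + 3(-1) - (-15)| / √(5² + (-5)² + 3²) = 77/√59 = 10.02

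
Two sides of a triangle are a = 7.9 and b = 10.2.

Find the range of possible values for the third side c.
By the triangle inequality: |a - b| < c < a + b
|7.9 - 10.2| < c < 7.9 + 10.2
2.3 < c < 18.1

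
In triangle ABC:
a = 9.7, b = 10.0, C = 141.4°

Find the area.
Using A = ½ab·sin(C):
A = ½·9.7·10.0·sin(141.4°) = ½·97·0.623880 = 30.26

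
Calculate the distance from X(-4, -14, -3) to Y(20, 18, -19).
d = √[(24)² + (32)² + (-16)²] = √1856 = 43.08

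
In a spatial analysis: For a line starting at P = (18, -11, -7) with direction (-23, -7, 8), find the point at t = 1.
P(1) = (18 + (-23)(1), -11 + (-7)(1), -7 + 8(1)) = (-5, -18, 1)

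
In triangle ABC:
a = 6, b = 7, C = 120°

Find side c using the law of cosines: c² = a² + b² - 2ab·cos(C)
c² = 6² + 7² - 2·6·7·cos(120°)
c² = 36 + 49 - 84·-0.5000 = 127
c = √127 = 11.27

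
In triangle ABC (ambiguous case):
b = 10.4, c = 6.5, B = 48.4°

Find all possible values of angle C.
sin(C)/c = sin(B)/b  →  sin(C) = c·sin(B)/b = 6.5·sin(48.4°)/10.4 = 0.467374
C₁ = arcsin(0.467374) = 27.86°,  C₂ = 180° - C₁ = 152.14°
Check C₂: A = 180° - 48.4° - 152.14° = -20.54° ≤ 0, rejected
C = 27.86° (one solution)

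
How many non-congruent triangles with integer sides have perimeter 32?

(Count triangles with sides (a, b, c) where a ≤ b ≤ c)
With a ≤ b ≤ c and a + b + c = 32, the triangle inequality a + b > c gives c < 32/2, so c ≤ 15.
Iterate a from 1 to ⌊p/3⌋ = 10; for each a, b ranges from a to ⌊(p−a)/2⌋ with c = p − a − b, keeping only c ≥ b.
Triples: (2, 15, 15), (3, 14, 15), (4, 13, 15), …
Count = 21 triangles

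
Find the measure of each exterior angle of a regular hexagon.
Exterior angle of a regular n-gon = 360/n
Exterior angle = 360/6
Exterior angle = 60 degrees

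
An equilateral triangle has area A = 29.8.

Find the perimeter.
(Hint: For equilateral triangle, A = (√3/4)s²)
A = (√3/4)s²  →  s² = 4A/√3 = 4·29.8/√3 = 68.8202
s = 8.29579
Perimeter = 3s = 24.89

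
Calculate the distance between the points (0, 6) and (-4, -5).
Using the distance formula: d = sqrt((x₂-x₁)² + (y₂-y₁)²)
dx = (-4) - 0 = -4
dy = (-5) - 6 = -11
d = sqrt((-4)² + (-11)²) = sqrt(16 + 121) = sqrt(137) = 11.70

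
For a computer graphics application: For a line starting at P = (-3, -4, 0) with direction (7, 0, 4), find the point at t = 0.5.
P(0.5) = (-3 + 7(0.5), -4 + 0(0.5), 0 + 4(0.5)) = (0.5, -4, 2)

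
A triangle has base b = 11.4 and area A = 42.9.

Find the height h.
A = ½bh  →  h = 2A/b
h = 2·42.9/11.4 = 7.526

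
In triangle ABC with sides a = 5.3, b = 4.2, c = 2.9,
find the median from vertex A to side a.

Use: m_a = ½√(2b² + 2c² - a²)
m_a = ½√(2·4.2² + 2·2.9² - 5.3²)
m_a = ½√(35.28 + 16.82 - 28.09) = ½√24.01 = 2.45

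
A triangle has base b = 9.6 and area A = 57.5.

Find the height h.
A = ½bh  →  h = 2A/b
h = 2·57.5/9.6 = 11.98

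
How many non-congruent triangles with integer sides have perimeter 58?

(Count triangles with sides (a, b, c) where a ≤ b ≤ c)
With a ≤ b ≤ c and a + b + c = 58, the triangle inequality a + b > c gives c < 58/2, so c ≤ 28.
Iterate a from 1 to ⌊p/3⌋ = 19; for each a, b ranges from a to ⌊(p−a)/2⌋ with c = p − a − b, keeping only c ≥ b.
Triples: (2, 28, 28), (3, 27, 28), (4, 26, 28), …
Count = 70 triangles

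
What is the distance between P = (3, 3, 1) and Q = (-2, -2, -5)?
d = √[(-5)² + (-5)² + (-6)²] = √86 = 9.274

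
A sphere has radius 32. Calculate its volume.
Volume = (4/3) * pi * r³
Volume = (4/3) * pi * 32³
Volume = (4/3) * pi * 32768
Volume = 137258.28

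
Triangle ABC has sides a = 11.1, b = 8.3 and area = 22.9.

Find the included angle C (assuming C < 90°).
Area = ½ab·sin(C)  →  sin(C) = 2·Area/(ab)
sin(C) = 2·22.9/(11.1·8.3) = 0.497124
C = arcsin(0.497124) = 29.81°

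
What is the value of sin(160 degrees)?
sin(160 degrees) = 0.342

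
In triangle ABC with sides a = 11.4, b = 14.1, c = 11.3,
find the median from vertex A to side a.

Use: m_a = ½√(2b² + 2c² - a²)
m_a = ½√(2·14.1² + 2·11.3² - 11.4²)
m_a = ½√(397.62 + 255.38 - 129.96) = ½√523.04 = 11.44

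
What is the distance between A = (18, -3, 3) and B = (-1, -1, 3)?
d = √[(-19)² + (2)² + (0)²] = √365 = 19.1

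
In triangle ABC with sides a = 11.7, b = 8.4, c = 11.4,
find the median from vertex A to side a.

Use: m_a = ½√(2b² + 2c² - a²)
m_a = ½√(2·8.4² + 2·11.4² - 11.7²)
m_a = ½√(141.12 + 259.92 - 136.89) = ½√264.15 = 8.126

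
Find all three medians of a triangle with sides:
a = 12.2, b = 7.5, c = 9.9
Using m_x = ½√(2y² + 2z² - x²):
m_a = ½√(2·7.5² + 2·9.9² - 12.2²) = ½√159.68 = 6.318
m_b = ½√(2·12.2² + 2·9.9² - 7.5²) = ½√437.45 = 10.46
m_c = ½√(2·12.2² + 2·7.5² - 9.9²) = ½√312.17 = 8.834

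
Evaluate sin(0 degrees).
sin(0 degrees) = 0
Decimal approximation: 0.0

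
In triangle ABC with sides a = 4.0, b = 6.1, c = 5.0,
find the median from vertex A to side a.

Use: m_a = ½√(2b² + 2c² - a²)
m_a = ½√(2·6.1² + 2·5.0² - 4.0²)
m_a = ½√(74.42 + 50 - 16) = ½√108.42 = 5.206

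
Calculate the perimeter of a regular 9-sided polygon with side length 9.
Perimeter = number of sides * side length
Perimeter = 9 * 9
Perimeter = 81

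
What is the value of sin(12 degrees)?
sin(12 degrees) = 0.2079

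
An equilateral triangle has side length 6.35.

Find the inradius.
For an equilateral triangle, r = s/(2√3) where s is the side.
r = 6.35/(2√3) = 6.35/3.464102 = 1.833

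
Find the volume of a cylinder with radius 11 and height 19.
Volume = pi * r² * h
Volume = pi * 11² * 19
Volume = pi * 121 * 19
Volume = pi * 2299
Volume = 7222.52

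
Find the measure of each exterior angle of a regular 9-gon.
Exterior angle of a regular n-gon = 360/n
Exterior angle = 360/9
Exterior angle = 40 degrees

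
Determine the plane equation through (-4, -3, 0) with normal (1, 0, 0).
d = n·P = (1)(-4) + (0)(-3) + (0)(0) = -4
Plane: x = -4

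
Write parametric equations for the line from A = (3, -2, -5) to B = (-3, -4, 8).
Direction vector d = B - A = (-6, -2, 13)
x = 3 - 6t, y = -2 - 2t, z = -5 + 13t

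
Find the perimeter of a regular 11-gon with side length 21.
Perimeter = number of sides * side length
Perimeter = 11 * 21
Perimeter = 231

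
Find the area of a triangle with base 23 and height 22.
Area = (1/2) * base * height
Area = (1/2) * 23 * 22
Area = 253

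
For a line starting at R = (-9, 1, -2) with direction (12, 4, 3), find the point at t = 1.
P(1) = (-9 + 12(1), 1 + 4(1), -2 + 3(1)) = (3, 5, 1)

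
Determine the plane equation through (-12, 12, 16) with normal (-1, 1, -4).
d = n·P = (-1)(-12) + (1)(12) + (-4)(16) = -40
Plane: -x + y - 4z = -40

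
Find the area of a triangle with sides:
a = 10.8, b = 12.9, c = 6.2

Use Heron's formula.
s = (a+b+c)/2 = (10.8+12.9+6.2)/2 = 14.95
A = √(s(s-a)(s-b)(s-c)) = √(14.95·4.15·2.05·8.75)
A = √1112.89 = 33.36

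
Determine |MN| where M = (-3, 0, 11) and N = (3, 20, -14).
d = √[(6)² + (20)² + (-25)²] = √1061 = 32.57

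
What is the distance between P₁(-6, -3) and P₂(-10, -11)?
Using the distance formula: d = sqrt((x₂-x₁)² + (y₂-y₁)²)
dx = (-10) - (-6) = -4
dy = (-11) - (-3) = -8
d = sqrt((-4)² + (-8)²) = sqrt(16 + 64) = sqrt(80) = 8.94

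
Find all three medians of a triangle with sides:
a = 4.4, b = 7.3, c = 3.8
Using m_x = ½√(2y² + 2z² - x²):
m_a = ½√(2·7.3² + 2·3.8² - 4.4²) = ½√116.1 = 5.387
m_b = ½√(2·4.4² + 2·3.8² - 7.3²) = ½√14.31 = 1.891
m_c = ½√(2·4.4² + 2·7.3² - 3.8²) = ½√130.86 = 5.72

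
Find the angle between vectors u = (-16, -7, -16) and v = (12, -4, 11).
u·v = -340, |u|² = 561, |v|² = 281
cos θ = -340/√157641 ≈ -0.8563
θ ≈ 148.9°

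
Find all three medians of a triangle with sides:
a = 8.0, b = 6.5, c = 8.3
Using m_x = ½√(2y² + 2z² - x²):
m_a = ½√(2·6.5² + 2·8.3² - 8.0²) = ½√158.28 = 6.29
m_b = ½√(2·8.0² + 2·8.3² - 6.5²) = ½√223.53 = 7.475
m_c = ½√(2·8.0² + 2·6.5² - 8.3²) = ½√143.61 = 5.992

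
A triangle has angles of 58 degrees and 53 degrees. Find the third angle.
Sum of angles in a triangle = 180 degrees
Third angle = 180 - 58 - 53
Third angle = 69 degrees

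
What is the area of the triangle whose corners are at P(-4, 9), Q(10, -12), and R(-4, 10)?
Using the coordinate formula: Area = (1/2)|x₁(y₂-y₃) + x₂(y₃-y₁) + x₃(y₁-y₂)|
Area = (1/2)|(-4)((-12)-10) + 10(10-9) + (-4)(9-(-12))|
Area = (1/2)|(-4)*(-22) + 10*1 + (-4)*21|
Area = (1/2)|88 + 10 + (-84)|
Area = (1/2)*14 = 7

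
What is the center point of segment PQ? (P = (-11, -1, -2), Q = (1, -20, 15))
Midpoint = ((-11+1)/2, (-1-20)/2, (-2+15)/2) = (-5, -10.5, 6.5)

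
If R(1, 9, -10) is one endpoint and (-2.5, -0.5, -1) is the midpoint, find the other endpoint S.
S = (2×(-2.5) - 1, 2×(-0.5) - 9, 2×(-1) - (-10)) = (-6, -10, 8)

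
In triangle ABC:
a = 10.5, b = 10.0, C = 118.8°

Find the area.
Using A = ½ab·sin(C):
A = ½·10.5·10.0·sin(118.8°) = ½·105·0.876307 = 46.01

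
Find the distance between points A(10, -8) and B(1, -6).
Using the distance formula: d = sqrt((x₂-x₁)² + (y₂-y₁)²)
dx = 1 - 10 = -9
dy = (-6) - (-8) = 2
d = sqrt((-9)² + 2²) = sqrt(81 + 4) = sqrt(85) = 9.22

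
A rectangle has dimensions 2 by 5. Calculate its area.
Area = length * width
Area = 2 * 5
Area = 10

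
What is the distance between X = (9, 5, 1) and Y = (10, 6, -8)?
d = √[(1)² + (1)² + (-9)²] = √83 = 9.11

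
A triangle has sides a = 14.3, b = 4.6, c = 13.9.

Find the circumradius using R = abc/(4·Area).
s = (a+b+c)/2 = 16.4
Area = √(s(s-a)(s-b)(s-c)) = √(16.4·2.1·11.8·2.5) = 31.8744
R = abc/(4·Area) = (14.3·4.6·13.9)/(4·31.8744) = 914.342/127.4976 = 7.171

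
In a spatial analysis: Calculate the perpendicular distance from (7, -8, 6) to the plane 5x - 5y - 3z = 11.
d = |5(7) + (-5)(-8) + (-3)(6) - (11)| / √(5² + (-5)² + (-3)²) = 46/√59 = 5.989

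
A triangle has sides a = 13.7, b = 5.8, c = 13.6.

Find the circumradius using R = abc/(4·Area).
s = (a+b+c)/2 = 16.55
Area = √(s(s-a)(s-b)(s-c)) = √(16.55·2.85·10.75·2.95) = 38.6756
R = abc/(4·Area) = (13.7·5.8·13.6)/(4·38.6756) = 1080.656/154.7024 = 6.985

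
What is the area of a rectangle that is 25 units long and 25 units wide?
Area = length * width
Area = 25 * 25
Area = 625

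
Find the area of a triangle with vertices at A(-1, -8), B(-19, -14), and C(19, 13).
Using the coordinate formula: Area = (1/2)|x₁(y₂-y₃) + x₂(y₃-y₁) + x₃(y₁-y₂)|
Area = (1/2)|(-1)((-14)-13) + (-19)(13-(-8)) + 19((-8)-(-14))|
Area = (1/2)|(-1)*(-27) + (-19)*21 + 19*6|
Area = (1/2)|27 + (-399) + 114|
Area = (1/2)*258 = 129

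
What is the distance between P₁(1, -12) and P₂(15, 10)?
Using the distance formula: d = sqrt((x₂-x₁)² + (y₂-y₁)²)
dx = 15 - 1 = 14
dy = 10 - (-12) = 22
d = sqrt(14² + 22²) = sqrt(196 + 484) = sqrt(680) = 26.08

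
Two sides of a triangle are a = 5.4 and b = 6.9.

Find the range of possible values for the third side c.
By the triangle inequality: |a - b| < c < a + b
|5.4 - 6.9| < c < 5.4 + 6.9
1.5 < c < 12.3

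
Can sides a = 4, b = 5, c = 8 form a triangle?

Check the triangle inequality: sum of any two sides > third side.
Yes, triangle inequality satisfied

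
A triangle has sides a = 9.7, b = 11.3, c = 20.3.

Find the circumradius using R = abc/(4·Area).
s = (a+b+c)/2 = 20.65
Area = √(s(s-a)(s-b)(s-c)) = √(20.65·10.95·9.35·0.35) = 27.2024
R = abc/(4·Area) = (9.7·11.3·20.3)/(4·27.2024) = 2225.083/108.8096 = 20.45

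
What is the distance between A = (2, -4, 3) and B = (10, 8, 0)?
d = √[(8)² + (12)² + (-3)²] = √217 = 14.73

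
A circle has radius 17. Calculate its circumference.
Circumference = 2 * pi * r
Circumference = 2 * pi * 17
Circumference = 106.81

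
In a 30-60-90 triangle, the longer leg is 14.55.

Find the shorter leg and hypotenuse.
In a 30-60-90 triangle, sides are in ratio 1 : √3 : 2.
Long leg = short leg·√3  →  short leg = 14.55/√3 = 8.4
Hypotenuse = 2·(short leg) = 2·14.55/√3 = 16.8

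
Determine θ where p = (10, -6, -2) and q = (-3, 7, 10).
p·q = -92, |p|² = 140, |q|² = 158
cos θ = -92/√22120 ≈ -0.6186
θ ≈ 128.2°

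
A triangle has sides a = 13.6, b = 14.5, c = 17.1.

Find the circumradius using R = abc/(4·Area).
s = (a+b+c)/2 = 22.6
Area = √(s(s-a)(s-b)(s-c)) = √(22.6·9·8.1·5.5) = 95.1918
R = abc/(4·Area) = (13.6·14.5·17.1)/(4·95.1918) = 3372.12/380.7672 = 8.856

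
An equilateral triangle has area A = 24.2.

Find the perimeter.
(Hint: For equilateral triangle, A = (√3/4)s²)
A = (√3/4)s²  →  s² = 4A/√3 = 4·24.2/√3 = 55.8875
s = 7.47579
Perimeter = 3s = 22.43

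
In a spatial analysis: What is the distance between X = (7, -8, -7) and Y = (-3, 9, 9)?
d = √[(-10)² + (17)² + (16)²] = √645 = 25.4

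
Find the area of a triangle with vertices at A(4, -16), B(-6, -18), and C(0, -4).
Using the coordinate formula: Area = (1/2)|x₁(y₂-y₃) + x₂(y₃-y₁) + x₃(y₁-y₂)|
Area = (1/2)|4((-18)-(-4)) + (-6)((-4)-(-16)) + 0((-16)-(-18))|
Area = (1/2)|4*(-14) + (-6)*12 + 0*2|
Area = (1/2)|(-56) + (-72) + 0|
Area = (1/2)*128 = 64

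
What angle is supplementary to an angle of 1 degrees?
Supplementary angles sum to 180 degrees.
Other angle = 180 - 1
Other angle = 179 degrees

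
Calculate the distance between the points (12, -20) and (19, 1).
Using the distance formula: d = sqrt((x₂-x₁)² + (y₂-y₁)²)
dx = 19 - 12 = 7
dy = 1 - (-20) = 21
d = sqrt(7² + 21²) = sqrt(49 + 441) = sqrt(490) = 22.14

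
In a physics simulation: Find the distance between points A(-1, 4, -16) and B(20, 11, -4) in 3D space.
d = √[(21)² + (7)² + (12)²] = √634 = 25.18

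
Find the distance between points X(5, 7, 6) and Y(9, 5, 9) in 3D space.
d = √[(4)² + (-2)² + (3)²] = √29 = 5.385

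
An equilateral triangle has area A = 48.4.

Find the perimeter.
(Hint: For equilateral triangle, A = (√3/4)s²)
A = (√3/4)s²  →  s² = 4A/√3 = 4·48.4/√3 = 111.775
s = 10.5724
Perimeter = 3s = 31.72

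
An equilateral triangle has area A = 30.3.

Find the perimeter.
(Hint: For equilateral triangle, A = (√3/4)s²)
A = (√3/4)s²  →  s² = 4A/√3 = 4·30.3/√3 = 69.9749
s = 8.3651
Perimeter = 3s = 25.1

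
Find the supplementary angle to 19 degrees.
Supplementary angles sum to 180 degrees.
Other angle = 180 - 19
Other angle = 161 degrees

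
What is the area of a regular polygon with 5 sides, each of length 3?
For a regular 5-gon with side length s = 3:
Apothem a = s / (2*tan(pi/5)) = 3 / (2*tan(pi/5)) ≈ 2.0646
Perimeter P = 5 * 3 = 15
Area = (1/2) * P * a = (1/2) * 15 * 2.0646 = 15.48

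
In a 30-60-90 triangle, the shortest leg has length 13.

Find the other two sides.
Long leg = 13√3 = 22.52, Hypotenuse = 26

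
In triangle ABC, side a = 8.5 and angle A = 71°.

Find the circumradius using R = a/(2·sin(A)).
R = a/(2·sin(A)) = 8.5/(2·sin(71°))
R = 8.5/(2·0.945519) = 8.5/1.891037 = 4.495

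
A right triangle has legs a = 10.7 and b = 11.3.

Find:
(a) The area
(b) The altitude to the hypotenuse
(a) Area = ½ab = ½·10.7·11.3 = 60.455
(b) Hypotenuse c = √(10.7² + 11.3²) = √242.18 = 15.5621
    Area = ½·c·h_c  →  h_c = 2·Area/c = 2·60.455/15.5621 = 7.77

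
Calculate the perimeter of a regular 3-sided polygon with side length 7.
Perimeter = number of sides * side length
Perimeter = 3 * 7
Perimeter = 21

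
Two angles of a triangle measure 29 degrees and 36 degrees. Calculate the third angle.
Sum of angles in a triangle = 180 degrees
Third angle = 180 - 29 - 36
Third angle = 115 degrees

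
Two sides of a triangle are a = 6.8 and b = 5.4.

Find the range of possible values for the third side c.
By the triangle inequality: |a - b| < c < a + b
|6.8 - 5.4| < c < 6.8 + 5.4
1.4 < c < 12.2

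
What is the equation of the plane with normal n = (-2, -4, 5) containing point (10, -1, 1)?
d = n·P = (-2)(10) + (-4)(-1) + (5)(1) = -11
Plane: -2x - 4y + 5z = -11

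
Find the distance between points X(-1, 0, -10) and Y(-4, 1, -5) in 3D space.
d = √[(-3)² + (1)² + (5)²] = √35 = 5.916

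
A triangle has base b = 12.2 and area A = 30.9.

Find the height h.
A = ½bh  →  h = 2A/b
h = 2·30.9/12.2 = 5.066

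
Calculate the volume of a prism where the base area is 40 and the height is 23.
Volume = base area * height
Volume = 40 * 23
Volume = 920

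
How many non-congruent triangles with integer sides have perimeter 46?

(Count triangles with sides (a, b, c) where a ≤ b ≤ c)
With a ≤ b ≤ c and a + b + c = 46, the triangle inequality a + b > c gives c < 46/2, so c ≤ 22.
Iterate a from 1 to ⌊p/3⌋ = 15; for each a, b ranges from a to ⌊(p−a)/2⌋ with c = p − a − b, keeping only c ≥ b.
Triples: (2, 22, 22), (3, 21, 22), (4, 20, 22), …
Count = 44 triangles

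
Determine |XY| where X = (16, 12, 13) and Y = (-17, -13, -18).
d = √[(-33)² + (-25)² + (-31)²] = √2675 = 51.72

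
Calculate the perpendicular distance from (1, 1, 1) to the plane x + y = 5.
d = |1(1) + 1(1) + 0(1) - (5)| / √(1² + 1² + 0²) = 3/√2 = 2.121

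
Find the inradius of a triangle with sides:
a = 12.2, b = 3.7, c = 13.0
s = (a+b+c)/2 = (12.2+3.7+13.0)/2 = 14.45
Area = √(s(s-a)(s-b)(s-c)) = √(14.45·2.25·10.75·1.45) = 22.512
r = Area/s = 22.512/14.45 = 1.558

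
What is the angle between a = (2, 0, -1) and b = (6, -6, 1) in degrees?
a·b = 11, |a|² = 5, |b|² = 73
cos θ = 11/√365 ≈ 0.5758
θ ≈ 54.85°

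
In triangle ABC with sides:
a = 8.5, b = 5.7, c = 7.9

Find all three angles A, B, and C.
By the law of cosines:
cos(A) = (b² + c² - a²)/(2bc) = 0.251499  →  A = 75.43°
cos(B) = (a² + c² - b²)/(2ac) = 0.760759  →  B = 40.47°
cos(C) = (a² + b² - c²)/(2ab) = 0.436842  →  C = 64.1°
Check: A + B + C = 180.0° ✓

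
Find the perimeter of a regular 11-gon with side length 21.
Perimeter = number of sides * side length
Perimeter = 11 * 21
Perimeter = 231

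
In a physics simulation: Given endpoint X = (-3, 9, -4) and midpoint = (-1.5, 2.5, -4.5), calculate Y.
Y = (2×(-1.5) - (-3), 2×2.5 - 9, 2×(-4.5) - (-4)) = (0, -4, -5)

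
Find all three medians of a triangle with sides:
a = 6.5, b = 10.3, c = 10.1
Using m_x = ½√(2y² + 2z² - x²):
m_a = ½√(2·10.3² + 2·10.1² - 6.5²) = ½√373.95 = 9.669
m_b = ½√(2·6.5² + 2·10.1² - 10.3²) = ½√182.43 = 6.753
m_c = ½√(2·6.5² + 2·10.3² - 10.1²) = ½√194.67 = 6.976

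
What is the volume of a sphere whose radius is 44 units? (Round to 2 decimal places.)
Volume = (4/3) * pi * r³
Volume = (4/3) * pi * 44³
Volume = (4/3) * pi * 85184
Volume = 356817.90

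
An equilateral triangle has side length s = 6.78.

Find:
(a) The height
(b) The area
(a) Height h = s·√3/2 = 6.78·√3/2 = 5.872
(b) Area = (√3/4)·s² = (√3/4)·6.78² = (√3/4)·45.9684 = 19.9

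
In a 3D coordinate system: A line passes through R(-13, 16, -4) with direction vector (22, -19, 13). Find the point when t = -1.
P(-1) = (-13 + 22(-1), 16 + (-19)(-1), -4 + 13(-1)) = (-35, 35, -17)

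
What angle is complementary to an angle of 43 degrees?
Complementary angles sum to 90 degrees.
Other angle = 90 - 43
Other angle = 47 degrees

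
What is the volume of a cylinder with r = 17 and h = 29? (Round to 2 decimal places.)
Volume = pi * r² * h
Volume = pi * 17² * 29
Volume = pi * 289 * 29
Volume = pi * 8381
Volume = 26329.69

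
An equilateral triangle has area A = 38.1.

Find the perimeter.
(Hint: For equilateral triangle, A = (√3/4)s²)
A = (√3/4)s²  →  s² = 4A/√3 = 4·38.1/√3 = 87.9882
s = 9.3802
Perimeter = 3s = 28.14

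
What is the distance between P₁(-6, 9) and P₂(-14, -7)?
Using the distance formula: d = sqrt((x₂-x₁)² + (y₂-y₁)²)
dx = (-14) - (-6) = -8
dy = (-7) - 9 = -16
d = sqrt((-8)² + (-16)²) = sqrt(64 + 256) = sqrt(320) = 17.89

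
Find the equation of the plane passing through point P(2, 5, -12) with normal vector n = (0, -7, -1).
d = n·P = (0)(2) + (-7)(5) + (-1)(-12) = -23
Plane: -7y - z = -23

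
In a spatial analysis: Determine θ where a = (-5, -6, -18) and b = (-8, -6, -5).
a·b = 166, |a|² = 385, |b|² = 125
cos θ = 166/√48125 ≈ 0.7567
θ ≈ 40.83°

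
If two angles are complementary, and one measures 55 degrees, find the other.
Complementary angles sum to 90 degrees.
Other angle = 90 - 55
Other angle = 35 degrees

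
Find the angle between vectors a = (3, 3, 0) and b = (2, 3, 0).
a·b = 15, |a|² = 18, |b|² = 13
cos θ = 15/√234 ≈ 0.9806
θ ≈ 11.31°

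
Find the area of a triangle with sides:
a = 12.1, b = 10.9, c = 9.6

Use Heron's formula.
s = (a+b+c)/2 = (12.1+10.9+9.6)/2 = 16.3
A = √(s(s-a)(s-b)(s-c)) = √(16.3·4.2·5.4·6.7)
A = √2476.88 = 49.77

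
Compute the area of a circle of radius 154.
Area = pi * r²
Area = pi * 154²
Area = pi * 23716
Area = 74506.01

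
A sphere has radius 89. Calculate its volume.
Volume = (4/3) * pi * r³
Volume = (4/3) * pi * 89³
Volume = (4/3) * pi * 704969
Volume = 2952967.24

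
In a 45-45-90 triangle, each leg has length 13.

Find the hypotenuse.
Hypotenuse = 13√2 = 18.38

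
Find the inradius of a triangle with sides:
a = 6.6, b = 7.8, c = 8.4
s = (a+b+c)/2 = (6.6+7.8+8.4)/2 = 11.4
Area = √(s(s-a)(s-b)(s-c)) = √(11.4·4.8·3.6·3) = 24.31
r = Area/s = 24.31/11.4 = 2.132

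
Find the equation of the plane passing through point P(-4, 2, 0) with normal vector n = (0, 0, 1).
d = n·P = (0)(-4) + (0)(2) + (1)(0) = 0
Plane: z = 0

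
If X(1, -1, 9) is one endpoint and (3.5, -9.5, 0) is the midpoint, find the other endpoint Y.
Y = (2×3.5 - 1, 2×(-9.5) - (-1), 2×0 - 9) = (6, -18, -9)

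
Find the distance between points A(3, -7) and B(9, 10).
Using the distance formula: d = sqrt((x₂-x₁)² + (y₂-y₁)²)
dx = 9 - 3 = 6
dy = 10 - (-7) = 17
d = sqrt(6² + 17²) = sqrt(36 + 289) = sqrt(325) = 18.03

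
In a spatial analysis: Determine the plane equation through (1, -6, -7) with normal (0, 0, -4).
d = n·P = (0)(1) + (0)(-6) + (-4)(-7) = 28
Plane: -4z = 28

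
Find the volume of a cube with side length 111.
Volume = s³
Volume = 111³
Volume = 1367631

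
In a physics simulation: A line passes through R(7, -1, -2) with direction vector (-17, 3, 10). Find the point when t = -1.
P(-1) = (7 + (-17)(-1), -1 + 3(-1), -2 + 10(-1)) = (24, -4, -12)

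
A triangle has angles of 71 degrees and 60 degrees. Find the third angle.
Sum of angles in a triangle = 180 degrees
Third angle = 180 - 71 - 60
Third angle = 49 degrees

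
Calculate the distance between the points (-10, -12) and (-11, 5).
Using the distance formula: d = sqrt((x₂-x₁)² + (y₂-y₁)²)
dx = (-11) - (-10) = -1
dy = 5 - (-12) = 17
d = sqrt((-1)² + 17²) = sqrt(1 + 289) = sqrt(290) = 17.03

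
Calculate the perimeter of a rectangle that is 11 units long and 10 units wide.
Perimeter = 2 * (length + width)
Perimeter = 2 * (11 + 10)
Perimeter = 2 * 21
Perimeter = 42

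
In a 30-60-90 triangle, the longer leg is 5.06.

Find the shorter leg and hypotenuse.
In a 30-60-90 triangle, sides are in ratio 1 : √3 : 2.
Long leg = short leg·√3  →  short leg = 5.06/√3 = 2.921
Hypotenuse = 2·(short leg) = 2·5.06/√3 = 5.843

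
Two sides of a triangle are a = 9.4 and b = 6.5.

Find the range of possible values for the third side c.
By the triangle inequality: |a - b| < c < a + b
|9.4 - 6.5| < c < 9.4 + 6.5
2.9 < c < 15.9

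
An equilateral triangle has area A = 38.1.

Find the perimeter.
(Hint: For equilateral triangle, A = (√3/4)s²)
A = (√3/4)s²  →  s² = 4A/√3 = 4·38.1/√3 = 87.9882
s = 9.3802
Perimeter = 3s = 28.14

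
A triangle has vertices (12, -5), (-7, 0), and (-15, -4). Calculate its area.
Using the coordinate formula: Area = (1/2)|x₁(y₂-y₃) + x₂(y₃-y₁) + x₃(y₁-y₂)|
Area = (1/2)|12(0-(-4)) + (-7)((-4)-(-5)) + (-15)((-5)-0)|
Area = (1/2)|12*4 + (-7)*1 + (-15)*(-5)|
Area = (1/2)|48 + (-7) + 75|
Area = (1/2)*116 = 58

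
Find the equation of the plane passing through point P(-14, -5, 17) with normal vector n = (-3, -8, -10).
d = n·P = (-3)(-14) + (-8)(-5) + (-10)(17) = -88
Plane: -3x - 8y - 10z = -88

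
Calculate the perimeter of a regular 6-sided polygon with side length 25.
Perimeter = number of sides * side length
Perimeter = 6 * 25
Perimeter = 150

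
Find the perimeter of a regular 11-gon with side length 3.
Perimeter = number of sides * side length
Perimeter = 11 * 3
Perimeter = 33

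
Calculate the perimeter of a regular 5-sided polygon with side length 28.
Perimeter = number of sides * side length
Perimeter = 5 * 28
Perimeter = 140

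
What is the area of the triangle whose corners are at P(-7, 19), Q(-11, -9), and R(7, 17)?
Using the coordinate formula: Area = (1/2)|x₁(y₂-y₃) + x₂(y₃-y₁) + x₃(y₁-y₂)|
Area = (1/2)|(-7)((-9)-17) + (-11)(17-19) + 7(19-(-9))|
Area = (1/2)|(-7)*(-26) + (-11)*(-2) + 7*28|
Area = (1/2)|182 + 22 + 196|
Area = (1/2)*400 = 200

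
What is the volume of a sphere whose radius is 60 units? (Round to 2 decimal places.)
Volume = (4/3) * pi * r³
Volume = (4/3) * pi * 60³
Volume = (4/3) * pi * 216000
Volume = 904778.68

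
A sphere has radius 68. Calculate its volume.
Volume = (4/3) * pi * r³
Volume = (4/3) * pi * 68³
Volume = (4/3) * pi * 314432
Volume = 1317089.68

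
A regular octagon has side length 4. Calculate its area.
For a regular 8-gon with side length s = 4:
Apothem a = s / (2*tan(pi/8)) = 4 / (2*tan(pi/8)) ≈ 4.8284
Perimeter P = 8 * 4 = 32
Area = (1/2) * P * a = (1/2) * 32 * 4.8284 = 77.25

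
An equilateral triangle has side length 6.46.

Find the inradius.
For an equilateral triangle, r = s/(2√3) where s is the side.
r = 6.46/(2√3) = 6.46/3.464102 = 1.865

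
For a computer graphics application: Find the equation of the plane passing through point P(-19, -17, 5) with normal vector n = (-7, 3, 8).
d = n·P = (-7)(-19) + (3)(-17) + (8)(5) = 122
Plane: -7x + 3y + 8z = 122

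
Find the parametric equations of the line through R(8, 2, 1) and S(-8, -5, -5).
Direction vector d = S - R = (-16, -7, -6)
x = 8 - 16t, y = 2 - 7t, z = 1 - 6t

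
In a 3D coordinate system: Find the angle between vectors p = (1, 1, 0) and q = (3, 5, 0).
p·q = 8, |p|² = 2, |q|² = 34
cos θ = 8/√68 ≈ 0.9701
θ ≈ 14.04°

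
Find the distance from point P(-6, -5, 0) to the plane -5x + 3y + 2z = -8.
d = |(-5)(-6) + 3(-5) + 2(0) - (-8)| / √((-5)² + 3² + 2²) = 23/√38 = 3.731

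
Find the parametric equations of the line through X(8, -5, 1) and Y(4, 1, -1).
Direction vector d = Y - X = (-4, 6, -2)
x = 8 - 4t, y = -5 + 6t, z = 1 - 2t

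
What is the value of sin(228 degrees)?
sin(228 degrees) = -0.7431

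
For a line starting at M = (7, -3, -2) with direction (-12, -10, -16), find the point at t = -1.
P(-1) = (7 + (-12)(-1), -3 + (-10)(-1), -2 + (-16)(-1)) = (19, 7, 14)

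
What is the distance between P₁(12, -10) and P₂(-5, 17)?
Using the distance formula: d = sqrt((x₂-x₁)² + (y₂-y₁)²)
dx = (-5) - 12 = -17
dy = 17 - (-10) = 27
d = sqrt((-17)² + 27²) = sqrt(289 + 729) = sqrt(1018) = 31.91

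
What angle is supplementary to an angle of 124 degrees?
Supplementary angles sum to 180 degrees.
Other angle = 180 - 124
Other angle = 56 degrees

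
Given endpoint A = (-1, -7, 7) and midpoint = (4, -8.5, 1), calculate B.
B = (2×4 - (-1), 2×(-8.5) - (-7), 2×1 - 7) = (9, -10, -5)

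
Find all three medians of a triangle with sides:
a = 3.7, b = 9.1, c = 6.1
Using m_x = ½√(2y² + 2z² - x²):
m_a = ½√(2·9.1² + 2·6.1² - 3.7²) = ½√226.35 = 7.522
m_b = ½√(2·3.7² + 2·6.1² - 9.1²) = ½√18.99 = 2.179
m_c = ½√(2·3.7² + 2·9.1² - 6.1²) = ½√155.79 = 6.241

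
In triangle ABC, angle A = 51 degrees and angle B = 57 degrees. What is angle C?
Sum of angles in a triangle = 180 degrees
Third angle = 180 - 51 - 57
Third angle = 72 degrees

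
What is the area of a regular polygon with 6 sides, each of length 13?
For a regular 6-gon with side length s = 13:
Apothem a = s / (2*tan(pi/6)) = 13 / (2*tan(pi/6)) ≈ 11.2583
Perimeter P = 6 * 13 = 78
Area = (1/2) * P * a = (1/2) * 78 * 11.2583 = 439.07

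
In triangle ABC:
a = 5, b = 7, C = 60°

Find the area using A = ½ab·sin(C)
A = ½·5·7·sin(60°) = ½·35·0.866025 = 15.16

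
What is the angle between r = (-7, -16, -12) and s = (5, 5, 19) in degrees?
r·s = -343, |r|² = 449, |s|² = 411
cos θ = -343/√184539 ≈ -0.7985
θ ≈ 143.0°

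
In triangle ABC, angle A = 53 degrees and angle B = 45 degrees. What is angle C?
Sum of angles in a triangle = 180 degrees
Third angle = 180 - 53 - 45
Third angle = 82 degrees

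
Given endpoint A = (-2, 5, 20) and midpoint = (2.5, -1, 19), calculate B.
B = (2×2.5 - (-2), 2×(-1) - 5, 2×19 - 20) = (7, -7, 18)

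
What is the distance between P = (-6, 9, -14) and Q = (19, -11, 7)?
d = √[(25)² + (-20)² + (21)²] = √1466 = 38.29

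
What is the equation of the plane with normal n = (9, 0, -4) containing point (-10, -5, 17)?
d = n·P = (9)(-10) + (0)(-5) + (-4)(17) = -158
Plane: 9x - 4z = -158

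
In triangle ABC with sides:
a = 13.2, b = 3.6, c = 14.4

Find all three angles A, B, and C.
By the law of cosines:
cos(A) = (b² + c² - a²)/(2bc) = 0.444444  →  A = 63.61°
cos(B) = (a² + c² - b²)/(2ac) = 0.969697  →  B = 14.14°
cos(C) = (a² + b² - c²)/(2ab) = -0.212121  →  C = 102.2°
Check: A + B + C = 180.0° ✓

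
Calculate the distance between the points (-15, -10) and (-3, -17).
Using the distance formula: d = sqrt((x₂-x₁)² + (y₂-y₁)²)
dx = (-3) - (-15) = 12
dy = (-17) - (-10) = -7
d = sqrt(12² + (-7)²) = sqrt(144 + 49) = sqrt(193) = 13.89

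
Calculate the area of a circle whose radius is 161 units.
Area = pi * r²
Area = pi * 161²
Area = pi * 25921
Area = 81433.22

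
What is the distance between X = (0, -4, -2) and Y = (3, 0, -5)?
d = √[(3)² + (4)² + (-3)²] = √34 = 5.831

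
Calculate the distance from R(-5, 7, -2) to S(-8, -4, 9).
d = √[(-3)² + (-11)² + (11)²] = √251 = 15.84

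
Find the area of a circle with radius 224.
Area = pi * r²
Area = pi * 224²
Area = pi * 50176
Area = 157632.55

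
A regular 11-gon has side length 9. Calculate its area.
For a regular 11-gon with side length s = 9:
Apothem a = s / (2*tan(pi/11)) = 9 / (2*tan(pi/11)) ≈ 15.3256
Perimeter P = 11 * 9 = 99
Area = (1/2) * P * a = (1/2) * 99 * 15.3256 = 758.62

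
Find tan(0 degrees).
tan(0 degrees) = 0
Decimal approximation: 0.0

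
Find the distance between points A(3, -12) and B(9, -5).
Using the distance formula: d = sqrt((x₂-x₁)² + (y₂-y₁)²)
dx = 9 - 3 = 6
dy = (-5) - (-12) = 7
d = sqrt(6² + 7²) = sqrt(36 + 49) = sqrt(85) = 9.22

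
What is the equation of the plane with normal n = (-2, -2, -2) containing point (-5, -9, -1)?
d = n·P = (-2)(-5) + (-2)(-9) + (-2)(-1) = 30
Plane: -2x - 2y - 2z = 30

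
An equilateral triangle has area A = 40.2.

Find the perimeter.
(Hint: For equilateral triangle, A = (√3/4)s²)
A = (√3/4)s²  →  s² = 4A/√3 = 4·40.2/√3 = 92.8379
s = 9.63524
Perimeter = 3s = 28.91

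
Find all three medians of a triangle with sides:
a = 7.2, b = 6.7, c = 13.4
Using m_x = ½√(2y² + 2z² - x²):
m_a = ½√(2·6.7² + 2·13.4² - 7.2²) = ½√397.06 = 9.963
m_b = ½√(2·7.2² + 2·13.4² - 6.7²) = ½√417.91 = 10.22
m_c = ½√(2·7.2² + 2·6.7² - 13.4²) = ½√13.9 = 1.864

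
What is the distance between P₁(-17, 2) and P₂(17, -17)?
Using the distance formula: d = sqrt((x₂-x₁)² + (y₂-y₁)²)
dx = 17 - (-17) = 34
dy = (-17) - 2 = -19
d = sqrt(34² + (-19)²) = sqrt(1156 + 361) = sqrt(1517) = 38.95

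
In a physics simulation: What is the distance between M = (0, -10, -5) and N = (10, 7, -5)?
d = √[(10)² + (17)² + (0)²] = √389 = 19.72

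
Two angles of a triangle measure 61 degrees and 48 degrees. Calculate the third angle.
Sum of angles in a triangle = 180 degrees
Third angle = 180 - 61 - 48
Third angle = 71 degrees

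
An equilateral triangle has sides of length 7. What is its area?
Area = (sqrt(3)/4) * s²
Area = (sqrt(3)/4) * 7²
Area = (sqrt(3)/4) * 49
Area = 21.22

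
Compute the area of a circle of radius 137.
Area = pi * r²
Area = pi * 137²
Area = pi * 18769
Area = 58964.55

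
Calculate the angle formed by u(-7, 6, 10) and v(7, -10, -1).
u·v = -119, |u|² = 185, |v|² = 150
cos θ = -119/√27750 ≈ -0.7144
θ ≈ 135.6°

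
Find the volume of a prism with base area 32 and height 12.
Volume = base area * height
Volume = 32 * 12
Volume = 384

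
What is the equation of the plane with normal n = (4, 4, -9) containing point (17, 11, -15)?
d = n·P = (4)(17) + (4)(11) + (-9)(-15) = 247
Plane: 4x + 4y - 9z = 247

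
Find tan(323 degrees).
tan(323 degrees) = -0.7536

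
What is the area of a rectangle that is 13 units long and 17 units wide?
Area = length * width
Area = 13 * 17
Area = 221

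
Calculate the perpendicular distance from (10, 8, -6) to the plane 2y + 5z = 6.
d = |0(10) + 2(8) + 5(-6) - (6)| / √(0² + 2² + 5²) = 20/√29 = 3.714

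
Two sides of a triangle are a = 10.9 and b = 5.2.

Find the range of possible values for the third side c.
By the triangle inequality: |a - b| < c < a + b
|10.9 - 5.2| < c < 10.9 + 5.2
5.7 < c < 16.1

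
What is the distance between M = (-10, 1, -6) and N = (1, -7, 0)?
d = √[(11)² + (-8)² + (6)²] = √221 = 14.87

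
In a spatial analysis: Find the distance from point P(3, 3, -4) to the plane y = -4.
d = |0(3) + 1(3) + 0(-4) - (-4)| / √(0² + 1² + 0²) = 7/√1 = 7.0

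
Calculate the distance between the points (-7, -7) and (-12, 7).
Using the distance formula: d = sqrt((x₂-x₁)² + (y₂-y₁)²)
dx = (-12) - (-7) = -5
dy = 7 - (-7) = 14
d = sqrt((-5)² + 14²) = sqrt(25 + 196) = sqrt(221) = 14.87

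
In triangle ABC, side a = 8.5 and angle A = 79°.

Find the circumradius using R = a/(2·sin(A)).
R = a/(2·sin(A)) = 8.5/(2·sin(79°))
R = 8.5/(2·0.981627) = 8.5/1.963254 = 4.33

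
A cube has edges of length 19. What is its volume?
Volume = s³
Volume = 19³
Volume = 6859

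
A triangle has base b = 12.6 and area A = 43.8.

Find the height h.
A = ½bh  →  h = 2A/b
h = 2·43.8/12.6 = 6.952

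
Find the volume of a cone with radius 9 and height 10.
Volume = (1/3) * pi * r² * h
Volume = (1/3) * pi * 9² * 10
Volume = (1/3) * pi * 81 * 10
Volume = (1/3) * pi * 810
Volume = 848.23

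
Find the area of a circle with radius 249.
Area = pi * r²
Area = pi * 249²
Area = pi * 62001
Area = 194781.89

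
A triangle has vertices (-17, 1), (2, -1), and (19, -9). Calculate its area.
Using the coordinate formula: Area = (1/2)|x₁(y₂-y₃) + x₂(y₃-y₁) + x₃(y₁-y₂)|
Area = (1/2)|(-17)((-1)-(-9)) + 2((-9)-1) + 19(1-(-1))|
Area = (1/2)|(-17)*8 + 2*(-10) + 19*2|
Area = (1/2)|(-136) + (-20) + 38|
Area = (1/2)*118 = 59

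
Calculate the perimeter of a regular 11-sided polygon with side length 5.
Perimeter = number of sides * side length
Perimeter = 11 * 5
Perimeter = 55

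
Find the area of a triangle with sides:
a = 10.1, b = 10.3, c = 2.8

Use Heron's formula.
s = (a+b+c)/2 = (10.1+10.3+2.8)/2 = 11.6
A = √(s(s-a)(s-b)(s-c)) = √(11.6·1.5·1.3·8.8)
A = √199.056 = 14.11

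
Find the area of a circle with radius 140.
Area = pi * r²
Area = pi * 140²
Area = pi * 19600
Area = 61575.22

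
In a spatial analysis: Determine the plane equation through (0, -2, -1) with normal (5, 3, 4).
d = n·P = (5)(0) + (3)(-2) + (4)(-1) = -10
Plane: 5x + 3y + 4z = -10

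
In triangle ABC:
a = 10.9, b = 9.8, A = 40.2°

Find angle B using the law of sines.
sin(B)/b = sin(A)/a
sin(B) = b·sin(A)/a = 9.8·sin(40.2°)/10.9 = 0.580320
B = arcsin(0.580320) = 35.47°  (b ≤ a, so B ≤ A and the acute solution is unique)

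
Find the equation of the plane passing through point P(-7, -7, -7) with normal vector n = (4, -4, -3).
d = n·P = (4)(-7) + (-4)(-7) + (-3)(-7) = 21
Plane: 4x - 4y - 3z = 21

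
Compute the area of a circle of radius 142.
Area = pi * r²
Area = pi * 142²
Area = pi * 20164
Area = 63347.07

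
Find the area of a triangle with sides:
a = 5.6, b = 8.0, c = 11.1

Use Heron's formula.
s = (a+b+c)/2 = (5.6+8.0+11.1)/2 = 12.35
A = √(s(s-a)(s-b)(s-c)) = √(12.35·6.75·4.35·1.25)
A = √453.284 = 21.29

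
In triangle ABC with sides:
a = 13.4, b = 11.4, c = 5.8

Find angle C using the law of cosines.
cos(C) = (a² + b² - c²)/(2ab)
cos(C) = (13.4² + 11.4² - 5.8²)/(2·13.4·11.4) = 275.88/305.52 = 0.902985
C = arccos(0.902985) = 25.45°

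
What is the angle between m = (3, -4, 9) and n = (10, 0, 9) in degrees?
m·n = 111, |m|² = 106, |n|² = 181
cos θ = 111/√19186 ≈ 0.8014
θ ≈ 36.74°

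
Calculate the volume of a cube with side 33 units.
Volume = s³
Volume = 33³
Volume = 35937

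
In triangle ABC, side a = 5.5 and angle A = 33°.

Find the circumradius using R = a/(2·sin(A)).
R = a/(2·sin(A)) = 5.5/(2·sin(33°))
R = 5.5/(2·0.544639) = 5.5/1.089278 = 5.049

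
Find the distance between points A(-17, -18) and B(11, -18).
Using the distance formula: d = sqrt((x₂-x₁)² + (y₂-y₁)²)
dx = 11 - (-17) = 28
dy = (-18) - (-18) = 0
d = sqrt(28² + 0²) = sqrt(784 + 0) = sqrt(784) = 28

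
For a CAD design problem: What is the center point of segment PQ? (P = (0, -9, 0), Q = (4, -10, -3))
Midpoint = ((0+4)/2, (-9-10)/2, (0-3)/2) = (2, -9.5, -1.5)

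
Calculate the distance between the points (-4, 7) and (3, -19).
Using the distance formula: d = sqrt((x₂-x₁)² + (y₂-y₁)²)
dx = 3 - (-4) = 7
dy = (-19) - 7 = -26
d = sqrt(7² + (-26)²) = sqrt(49 + 676) = sqrt(725) = 26.93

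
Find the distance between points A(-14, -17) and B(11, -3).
Using the distance formula: d = sqrt((x₂-x₁)² + (y₂-y₁)²)
dx = 11 - (-14) = 25
dy = (-3) - (-17) = 14
d = sqrt(25² + 14²) = sqrt(625 + 196) = sqrt(821) = 28.65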